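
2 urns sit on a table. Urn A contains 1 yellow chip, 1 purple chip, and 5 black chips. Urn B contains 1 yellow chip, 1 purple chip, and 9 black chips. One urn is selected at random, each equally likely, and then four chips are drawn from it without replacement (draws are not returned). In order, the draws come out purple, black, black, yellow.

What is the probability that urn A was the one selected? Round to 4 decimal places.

0.7237

For each hypothesis, P(data | H) works out to: P(data | urn A) = (1/7)(5/6)(4/5)(1/4) = 0.02381; P(data | urn B) = (1/11)(9/10)(8/9)(1/8) = 0.0090909.
The prior-weighted likelihoods are 1/2 · 0.02381 = 0.011905, 1/2 · 0.0090909 = 0.0045455; with total 0.01645.
Hence P(urn A | data) = (0.011905) / (0.01645) = 0.72368.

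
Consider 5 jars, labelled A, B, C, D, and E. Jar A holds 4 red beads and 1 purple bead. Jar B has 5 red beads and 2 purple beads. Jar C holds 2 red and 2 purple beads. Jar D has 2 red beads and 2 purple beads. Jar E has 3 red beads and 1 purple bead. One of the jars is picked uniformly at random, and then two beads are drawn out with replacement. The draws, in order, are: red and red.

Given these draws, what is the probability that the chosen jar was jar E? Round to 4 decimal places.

0.2542

Under each hypothesis, the probability of the observed sequence is: P(data | jar A) = (4/5)(4/5) = 0.64; P(data | jar B) = (5/7)(5/7) = 0.5102; P(data | jar C) = (2/4)(2/4) = 0.25; P(data | jar D) = (2/4)(2/4) = 0.25; P(data | jar E) = (3/4)(3/4) = 0.5625.
The prior-weighted likelihoods are 1/5 · 0.64 = 0.128, 1/5 · 0.5102 = 0.10204, 1/5 · 0.25 = 0.05, 1/5 · 0.25 = 0.05, 1/5 · 0.5625 = 0.1125; with total 0.44254.
So P(jar E | data) = (0.1125) / (0.44254) = 0.25421.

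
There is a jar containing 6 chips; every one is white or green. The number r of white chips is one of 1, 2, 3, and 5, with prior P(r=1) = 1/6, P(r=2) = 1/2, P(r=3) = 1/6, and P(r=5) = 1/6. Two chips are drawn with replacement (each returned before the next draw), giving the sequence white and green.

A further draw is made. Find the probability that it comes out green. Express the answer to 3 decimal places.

The likelihood of the observed sequence under each hypothesis: P(data | r = 1) = (1/6)(5/6) = 5/36; P(data | r = 2) = (2/6)(4/6) = 2/9; P(data | r = 3) = (3/6)(3/6) = 1/4; P(data | r = 5) = (5/6)(1/6) = 5/36.
Weighting by the prior gives 1/6 · 5/36 = 5/216, 1/2 · 2/9 = 1/9, 1/6 · 1/4 = 1/24, 1/6 · 5/36 = 5/216; these sum to 43/216.
Normalising, the posterior is P(r = 1 | data) = 5/43, P(r = 2 | data) = 24/43, P(r = 3 | data) = 9/43, P(r = 5 | data) = 5/43.
The predictive probability is P(green next | data) = (5/6)(5/43) + (2/3)(24/43) + (1/2)(9/43) + (1/6)(5/43) = 51/86.

0.593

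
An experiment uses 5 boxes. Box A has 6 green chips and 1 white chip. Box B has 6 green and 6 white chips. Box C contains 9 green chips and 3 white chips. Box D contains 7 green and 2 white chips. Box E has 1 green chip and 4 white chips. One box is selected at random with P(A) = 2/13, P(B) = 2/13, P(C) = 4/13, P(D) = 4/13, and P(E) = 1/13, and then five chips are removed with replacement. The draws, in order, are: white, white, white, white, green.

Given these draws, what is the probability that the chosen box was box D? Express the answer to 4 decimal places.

0.0461

Under each hypothesis, the probability of the observed sequence is: P(data | box A) = (1/7)(1/7)(1/7)(1/7)(6/7) = 0.00035699; P(data | box B) = (6/12)(6/12)(6/12)(6/12)(6/12) = 0.03125; P(data | box C) = (3/12)(3/12)(3/12)(3/12)(9/12) = 0.0029297; P(data | box D) = (2/9)(2/9)(2/9)(2/9)(7/9) = 0.0018967; P(data | box E) = (4/5)(4/5)(4/5)(4/5)(1/5) = 0.08192.
Weighting by the prior gives 2/13 · 0.00035699 = 5.4922e-05, 2/13 · 0.03125 = 0.0048077, 4/13 · 0.0029297 = 0.00090144, 4/13 · 0.0018967 = 0.00058361, 1/13 · 0.08192 = 0.0063015; summing to 0.012649.
By Bayes' rule, P(box D | data) = (0.00058361) / (0.012649) = 0.046138.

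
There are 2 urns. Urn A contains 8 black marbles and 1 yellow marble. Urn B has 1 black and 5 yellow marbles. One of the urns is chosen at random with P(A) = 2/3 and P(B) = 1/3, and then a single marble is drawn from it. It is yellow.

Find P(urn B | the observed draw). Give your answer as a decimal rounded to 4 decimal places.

0.7895

Under each hypothesis, the probability of this draw is: P(data | urn A) = (1/9) = 1/9; P(data | urn B) = (5/6) = 5/6.
Multiplying each by its prior: 2/3 · 1/9 = 2/27, 1/3 · 5/6 = 5/18; with total 19/54.
Hence P(urn B | data) = (5/18) / (19/54) = 15/19.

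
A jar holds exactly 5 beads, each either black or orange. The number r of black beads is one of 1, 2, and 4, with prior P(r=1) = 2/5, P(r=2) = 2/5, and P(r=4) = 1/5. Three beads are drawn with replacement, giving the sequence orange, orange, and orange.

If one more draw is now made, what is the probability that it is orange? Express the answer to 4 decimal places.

For each hypothesis, P(data | H) works out to: P(data | r = 1) = (4/5)(4/5)(4/5) = 64/125; P(data | r = 2) = (3/5)(3/5)(3/5) = 27/125; P(data | r = 4) = (1/5)(1/5)(1/5) = 1/125.
Multiplying each by its prior: 2/5 · 64/125 = 128/625, 2/5 · 27/125 = 54/625, 1/5 · 1/125 = 1/625; these sum to 183/625.
Dividing through by the total gives posterior P(r = 1 | data) = 128/183, P(r = 2 | data) = 18/61, P(r = 4 | data) = 1/183.
So P(orange next | data) = Σ P(orange next | H) P(H | data) = (4/5)(128/183) + (3/5)(18/61) + (1/5)(1/183) = 45/61.

0.7377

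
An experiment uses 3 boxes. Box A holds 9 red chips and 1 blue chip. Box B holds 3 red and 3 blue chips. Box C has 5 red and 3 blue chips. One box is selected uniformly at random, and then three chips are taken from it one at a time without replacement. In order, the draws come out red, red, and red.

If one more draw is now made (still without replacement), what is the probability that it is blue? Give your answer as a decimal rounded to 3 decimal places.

0.277

For each hypothesis, P(data | H) works out to: P(data | box A) = (9/10)(8/9)(7/8) = 7/10; P(data | box B) = (3/6)(2/5)(1/4) = 1/20; P(data | box C) = (5/8)(4/7)(3/6) = 5/28.
The prior-weighted likelihoods are 1/3 · 7/10 = 7/30, 1/3 · 1/20 = 1/60, 1/3 · 5/28 = 5/84; summing to 13/42.
Dividing through by the total gives posterior P(box A | data) = 49/65, P(box B | data) = 7/130, P(box C | data) = 5/26.
Averaging over the posterior, P(blue next | data) = (1/7)(49/65) + (1)(7/130) + (3/5)(5/26) = 18/65.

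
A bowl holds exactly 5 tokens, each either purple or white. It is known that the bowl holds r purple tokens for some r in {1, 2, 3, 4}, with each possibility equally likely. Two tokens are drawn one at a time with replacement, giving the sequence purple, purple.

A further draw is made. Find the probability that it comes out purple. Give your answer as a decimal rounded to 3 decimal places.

For each hypothesis, P(data | H) works out to: P(data | r = 1) = (1/5)(1/5) = 1/25; P(data | r = 2) = (2/5)(2/5) = 4/25; P(data | r = 3) = (3/5)(3/5) = 9/25; P(data | r = 4) = (4/5)(4/5) = 16/25.
Weighting by the prior gives 1/4 · 1/25 = 1/100, 1/4 · 4/25 = 1/25, 1/4 · 9/25 = 9/100, 1/4 · 16/25 = 4/25; summing to 3/10.
The posterior is then P(r = 1 | data) = 1/30, P(r = 2 | data) = 2/15, P(r = 3 | data) = 3/10, P(r = 4 | data) = 8/15.
Averaging over the posterior, P(purple next | data) = (1/5)(1/30) + (2/5)(2/15) + (3/5)(3/10) + (4/5)(8/15) = 2/3.

0.667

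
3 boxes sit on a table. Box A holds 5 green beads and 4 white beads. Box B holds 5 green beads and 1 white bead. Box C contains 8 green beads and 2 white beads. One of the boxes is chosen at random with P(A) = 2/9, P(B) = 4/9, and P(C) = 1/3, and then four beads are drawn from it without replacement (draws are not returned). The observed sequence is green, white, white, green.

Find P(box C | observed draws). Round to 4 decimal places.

For each hypothesis, P(data | H) works out to: P(data | box A) = (5/9)(4/8)(3/7)(4/6) = 0.079365; P(data | box B) = (5/6)(1/5)(0/4) = 0; P(data | box C) = (8/10)(2/9)(1/8)(7/7) = 0.022222.
Weighting by the prior gives 2/9 · 0.079365 = 0.017637, 4/9 · 0 = 0, 1/3 · 0.022222 = 0.0074074; summing to 0.025044.
Therefore the posterior P(box C | data) = (0.0074074) / (0.025044) = 0.29577.

0.2958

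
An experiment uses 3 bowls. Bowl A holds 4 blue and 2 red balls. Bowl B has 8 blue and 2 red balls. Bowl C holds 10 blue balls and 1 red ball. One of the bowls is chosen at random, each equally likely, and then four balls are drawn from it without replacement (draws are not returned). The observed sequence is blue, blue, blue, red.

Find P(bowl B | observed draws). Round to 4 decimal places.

0.3729

The likelihood of the observed sequence under each hypothesis: P(data | bowl A) = (4/6)(3/5)(2/4)(2/3) = 2/15; P(data | bowl B) = (8/10)(7/9)(6/8)(2/7) = 2/15; P(data | bowl C) = (10/11)(9/10)(8/9)(1/8) = 1/11.
Multiplying each by its prior: 1/3 · 2/15 = 2/45, 1/3 · 2/15 = 2/45, 1/3 · 1/11 = 1/33; with total 59/495.
Hence P(bowl B | data) = (2/45) / (59/495) = 22/59.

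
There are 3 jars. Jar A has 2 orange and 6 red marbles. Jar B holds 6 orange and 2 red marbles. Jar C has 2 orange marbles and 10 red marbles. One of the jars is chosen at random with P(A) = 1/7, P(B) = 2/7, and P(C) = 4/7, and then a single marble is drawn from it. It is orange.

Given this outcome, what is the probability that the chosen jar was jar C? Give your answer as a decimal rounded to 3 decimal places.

The likelihood of this draw under each hypothesis: P(data | jar A) = (2/8) = 1/4; P(data | jar B) = (6/8) = 3/4; P(data | jar C) = (2/12) = 1/6.
The prior-weighted likelihoods are 1/7 · 1/4 = 1/28, 2/7 · 3/4 = 3/14, 4/7 · 1/6 = 2/21; summing to 29/84.
Hence P(jar C | data) = (2/21) / (29/84) = 8/29.

0.276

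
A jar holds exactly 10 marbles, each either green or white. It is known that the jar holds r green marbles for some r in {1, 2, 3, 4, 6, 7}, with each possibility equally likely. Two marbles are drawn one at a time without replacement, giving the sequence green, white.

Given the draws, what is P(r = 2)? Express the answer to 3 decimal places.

0.139

For each hypothesis, P(data | H) works out to: P(data | r = 1) = (1/10)(9/9) = 1/10; P(data | r = 2) = (2/10)(8/9) = 8/45; P(data | r = 3) = (3/10)(7/9) = 7/30; P(data | r = 4) = (4/10)(6/9) = 4/15; P(data | r = 6) = (6/10)(4/9) = 4/15; P(data | r = 7) = (7/10)(3/9) = 7/30.
Weighting by the prior gives 1/6 · 1/10 = 1/60, 1/6 · 8/45 = 4/135, 1/6 · 7/30 = 7/180, 1/6 · 4/15 = 2/45, 1/6 · 4/15 = 2/45, 1/6 · 7/30 = 7/180; these sum to 23/108.
So P(r = 2 | data) = (4/135) / (23/108) = 16/115.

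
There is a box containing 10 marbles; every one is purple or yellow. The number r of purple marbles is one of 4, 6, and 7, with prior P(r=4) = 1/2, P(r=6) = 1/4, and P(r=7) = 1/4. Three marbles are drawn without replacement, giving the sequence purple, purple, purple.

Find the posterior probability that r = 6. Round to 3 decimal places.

0.317

For each hypothesis, P(data | H) works out to: P(data | r = 4) = (4/10)(3/9)(2/8) = 1/30; P(data | r = 6) = (6/10)(5/9)(4/8) = 1/6; P(data | r = 7) = (7/10)(6/9)(5/8) = 7/24.
Multiplying each by its prior: 1/2 · 1/30 = 1/60, 1/4 · 1/6 = 1/24, 1/4 · 7/24 = 7/96; summing to 21/160.
By Bayes' rule, P(r = 6 | data) = (1/24) / (21/160) = 20/63.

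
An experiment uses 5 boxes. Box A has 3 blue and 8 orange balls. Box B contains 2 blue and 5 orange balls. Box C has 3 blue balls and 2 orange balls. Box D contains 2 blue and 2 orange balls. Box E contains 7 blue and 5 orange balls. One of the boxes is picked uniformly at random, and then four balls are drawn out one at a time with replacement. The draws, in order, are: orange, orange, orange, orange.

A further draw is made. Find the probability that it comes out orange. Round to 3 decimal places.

Compute the likelihood of the observed sequence for each case: P(data | box A) = (8/11)(8/11)(8/11)(8/11) = 0.27976; P(data | box B) = (5/7)(5/7)(5/7)(5/7) = 0.26031; P(data | box C) = (2/5)(2/5)(2/5)(2/5) = 0.0256; P(data | box D) = (2/4)(2/4)(2/4)(2/4) = 0.0625; P(data | box E) = (5/12)(5/12)(5/12)(5/12) = 0.030141.
Weighting by the prior gives 1/5 · 0.27976 = 0.055952, 1/5 · 0.26031 = 0.052062, 1/5 · 0.0256 = 0.00512, 1/5 · 0.0625 = 0.0125, 1/5 · 0.030141 = 0.0060282; with total 0.13166.
Normalising, the posterior is P(box A | data) = 0.42497, P(box B | data) = 0.39542, P(box C | data) = 0.038887, P(box D | data) = 0.09494, P(box E | data) = 0.045785.
Averaging over the posterior, P(orange next | data) = (8/11)(0.42497) + (5/7)(0.39542) + (2/5)(0.038887) + (1/2)(0.09494) + (5/12)(0.045785) = 0.67361.

0.674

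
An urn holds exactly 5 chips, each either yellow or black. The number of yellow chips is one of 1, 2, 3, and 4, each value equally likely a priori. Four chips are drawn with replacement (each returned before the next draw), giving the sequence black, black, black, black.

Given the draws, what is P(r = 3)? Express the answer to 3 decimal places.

For each hypothesis, P(data | H) works out to: P(data | r = 1) = (4/5)(4/5)(4/5)(4/5) = 0.4096; P(data | r = 2) = (3/5)(3/5)(3/5)(3/5) = 0.1296; P(data | r = 3) = (2/5)(2/5)(2/5)(2/5) = 0.0256; P(data | r = 4) = (1/5)(1/5)(1/5)(1/5) = 0.0016.
Multiplying each by its prior: 1/4 · 0.4096 = 0.1024, 1/4 · 0.1296 = 0.0324, 1/4 · 0.0256 = 0.0064, 1/4 · 0.0016 = 0.0004; these sum to 0.1416.
Hence P(r = 3 | data) = (0.0064) / (0.1416) = 0.045198.

0.045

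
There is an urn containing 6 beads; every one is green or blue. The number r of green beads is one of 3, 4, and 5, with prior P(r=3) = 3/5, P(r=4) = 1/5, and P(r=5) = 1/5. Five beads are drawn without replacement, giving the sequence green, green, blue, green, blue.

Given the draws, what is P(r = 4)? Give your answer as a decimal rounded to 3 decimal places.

Under each hypothesis, the probability of the observed sequence is: P(data | r = 3) = (3/6)(2/5)(3/4)(1/3)(2/2) = 1/20; P(data | r = 4) = (4/6)(3/5)(2/4)(2/3)(1/2) = 1/15; P(data | r = 5) = (5/6)(4/5)(1/4)(3/3)(0/2) = 0.
The prior-weighted likelihoods are 3/5 · 1/20 = 3/100, 1/5 · 1/15 = 1/75, 1/5 · 0 = 0; summing to 13/300.
By Bayes' rule, P(r = 4 | data) = (1/75) / (13/300) = 4/13.

0.308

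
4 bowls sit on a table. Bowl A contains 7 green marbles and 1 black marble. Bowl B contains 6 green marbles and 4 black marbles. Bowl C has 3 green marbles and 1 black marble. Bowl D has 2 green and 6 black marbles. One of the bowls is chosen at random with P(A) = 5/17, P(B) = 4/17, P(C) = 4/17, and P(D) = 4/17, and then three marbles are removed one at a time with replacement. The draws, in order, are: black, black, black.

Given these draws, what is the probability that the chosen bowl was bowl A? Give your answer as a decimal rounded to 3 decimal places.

Under each hypothesis, the probability of the observed sequence is: P(data | bowl A) = (1/8)(1/8)(1/8) = 0.0019531; P(data | bowl B) = (4/10)(4/10)(4/10) = 0.064; P(data | bowl C) = (1/4)(1/4)(1/4) = 0.015625; P(data | bowl D) = (6/8)(6/8)(6/8) = 0.42188.
The prior-weighted likelihoods are 5/17 · 0.0019531 = 0.00057445, 4/17 · 0.064 = 0.015059, 4/17 · 0.015625 = 0.0036765, 4/17 · 0.42188 = 0.099265; summing to 0.11857.
Hence P(bowl A | data) = (0.00057445) / (0.11857) = 0.0048446.

0.005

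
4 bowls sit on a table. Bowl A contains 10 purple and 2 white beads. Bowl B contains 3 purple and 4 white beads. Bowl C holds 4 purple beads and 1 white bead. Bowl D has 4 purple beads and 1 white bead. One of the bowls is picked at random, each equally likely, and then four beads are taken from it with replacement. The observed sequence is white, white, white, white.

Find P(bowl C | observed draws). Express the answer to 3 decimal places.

0.014

For each hypothesis, P(data | H) works out to: P(data | bowl A) = (2/12)(2/12)(2/12)(2/12) = 0.0007716; P(data | bowl B) = (4/7)(4/7)(4/7)(4/7) = 0.10662; P(data | bowl C) = (1/5)(1/5)(1/5)(1/5) = 0.0016; P(data | bowl D) = (1/5)(1/5)(1/5)(1/5) = 0.0016.
Multiplying each by its prior: 1/4 · 0.0007716 = 0.0001929, 1/4 · 0.10662 = 0.026656, 1/4 · 0.0016 = 0.0004, 1/4 · 0.0016 = 0.0004; summing to 0.027648.
Therefore the posterior P(bowl C | data) = (0.0004) / (0.027648) = 0.014467.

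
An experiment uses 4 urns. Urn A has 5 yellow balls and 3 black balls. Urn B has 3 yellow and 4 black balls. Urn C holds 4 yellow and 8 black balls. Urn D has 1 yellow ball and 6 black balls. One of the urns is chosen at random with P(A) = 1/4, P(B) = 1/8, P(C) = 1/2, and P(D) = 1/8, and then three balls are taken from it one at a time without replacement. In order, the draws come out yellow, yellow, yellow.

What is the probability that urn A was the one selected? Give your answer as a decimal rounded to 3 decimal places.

0.779

For each hypothesis, P(data | H) works out to: P(data | urn A) = (5/8)(4/7)(3/6) = 0.17857; P(data | urn B) = (3/7)(2/6)(1/5) = 0.028571; P(data | urn C) = (4/12)(3/11)(2/10) = 0.018182; P(data | urn D) = (1/7)(0/6) = 0.
Weighting by the prior gives 1/4 · 0.17857 = 0.044643, 1/8 · 0.028571 = 0.0035714, 1/2 · 0.018182 = 0.0090909, 1/8 · 0 = 0; these sum to 0.057305.
So P(urn A | data) = (0.044643) / (0.057305) = 0.77904.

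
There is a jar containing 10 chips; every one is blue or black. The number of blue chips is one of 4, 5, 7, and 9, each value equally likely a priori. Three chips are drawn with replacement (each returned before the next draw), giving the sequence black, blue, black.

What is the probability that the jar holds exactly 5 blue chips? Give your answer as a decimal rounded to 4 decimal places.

0.3666

The likelihood of the observed sequence under each hypothesis: P(data | r = 4) = (6/10)(4/10)(6/10) = 0.144; P(data | r = 5) = (5/10)(5/10)(5/10) = 0.125; P(data | r = 7) = (3/10)(7/10)(3/10) = 0.063; P(data | r = 9) = (1/10)(9/10)(1/10) = 0.009.
The prior-weighted likelihoods are 1/4 · 0.144 = 0.036, 1/4 · 0.125 = 0.03125, 1/4 · 0.063 = 0.01575, 1/4 · 0.009 = 0.00225; summing to 0.08525.
Hence P(r = 5 | data) = (0.03125) / (0.08525) = 0.36657.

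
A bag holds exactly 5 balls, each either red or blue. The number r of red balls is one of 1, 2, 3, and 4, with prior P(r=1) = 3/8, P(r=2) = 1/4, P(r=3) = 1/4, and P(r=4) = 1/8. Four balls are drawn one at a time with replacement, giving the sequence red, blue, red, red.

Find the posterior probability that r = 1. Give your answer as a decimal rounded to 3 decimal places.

The likelihood of the observed sequence under each hypothesis: P(data | r = 1) = (1/5)(4/5)(1/5)(1/5) = 0.0064; P(data | r = 2) = (2/5)(3/5)(2/5)(2/5) = 0.0384; P(data | r = 3) = (3/5)(2/5)(3/5)(3/5) = 0.0864; P(data | r = 4) = (4/5)(1/5)(4/5)(4/5) = 0.1024.
Multiplying each by its prior: 3/8 · 0.0064 = 0.0024, 1/4 · 0.0384 = 0.0096, 1/4 · 0.0864 = 0.0216, 1/8 · 0.1024 = 0.0128; summing to 0.0464.
So P(r = 1 | data) = (0.0024) / (0.0464) = 0.051724.

0.052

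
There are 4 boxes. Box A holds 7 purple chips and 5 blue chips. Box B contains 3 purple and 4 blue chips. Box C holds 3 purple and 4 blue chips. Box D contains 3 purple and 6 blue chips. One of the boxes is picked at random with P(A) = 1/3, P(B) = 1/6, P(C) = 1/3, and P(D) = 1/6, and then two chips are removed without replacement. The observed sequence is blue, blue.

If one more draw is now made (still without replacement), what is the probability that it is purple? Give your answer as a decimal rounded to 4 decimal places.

0.5739

For each hypothesis, P(data | H) works out to: P(data | box A) = (5/12)(4/11) = 0.15152; P(data | box B) = (4/7)(3/6) = 0.28571; P(data | box C) = (4/7)(3/6) = 0.28571; P(data | box D) = (6/9)(5/8) = 0.41667.
Weighting by the prior gives 1/3 · 0.15152 = 0.050505, 1/6 · 0.28571 = 0.047619, 1/3 · 0.28571 = 0.095238, 1/6 · 0.41667 = 0.069444; with total 0.26281.
The posterior is then P(box A | data) = 0.19218, P(box B | data) = 0.18119, P(box C | data) = 0.36239, P(box D | data) = 0.26424.
The predictive probability is P(purple next | data) = (7/10)(0.19218) + (3/5)(0.18119) + (3/5)(0.36239) + (3/7)(0.26424) = 0.57392.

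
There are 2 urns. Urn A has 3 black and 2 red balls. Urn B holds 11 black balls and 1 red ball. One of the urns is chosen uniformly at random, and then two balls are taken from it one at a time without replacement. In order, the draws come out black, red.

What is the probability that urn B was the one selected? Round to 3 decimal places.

0.217

The likelihood of the observed sequence under each hypothesis: P(data | urn A) = (3/5)(2/4) = 3/10; P(data | urn B) = (11/12)(1/11) = 1/12.
Multiplying each by its prior: 1/2 · 3/10 = 3/20, 1/2 · 1/12 = 1/24; with total 23/120.
Hence P(urn B | data) = (1/24) / (23/120) = 5/23.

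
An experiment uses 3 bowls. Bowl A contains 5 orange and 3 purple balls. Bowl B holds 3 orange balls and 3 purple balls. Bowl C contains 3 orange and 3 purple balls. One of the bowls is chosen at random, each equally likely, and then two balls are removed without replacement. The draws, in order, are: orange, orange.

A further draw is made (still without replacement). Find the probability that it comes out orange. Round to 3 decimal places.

0.368

The likelihood of the observed sequence under each hypothesis: P(data | bowl A) = (5/8)(4/7) = 5/14; P(data | bowl B) = (3/6)(2/5) = 1/5; P(data | bowl C) = (3/6)(2/5) = 1/5.
Multiplying each by its prior: 1/3 · 5/14 = 5/42, 1/3 · 1/5 = 1/15, 1/3 · 1/5 = 1/15; these sum to 53/210.
Normalising, the posterior is P(bowl A | data) = 25/53, P(bowl B | data) = 14/53, P(bowl C | data) = 14/53.
So P(orange next | data) = Σ P(orange next | H) P(H | data) = (1/2)(25/53) + (1/4)(14/53) + (1/4)(14/53) = 39/106.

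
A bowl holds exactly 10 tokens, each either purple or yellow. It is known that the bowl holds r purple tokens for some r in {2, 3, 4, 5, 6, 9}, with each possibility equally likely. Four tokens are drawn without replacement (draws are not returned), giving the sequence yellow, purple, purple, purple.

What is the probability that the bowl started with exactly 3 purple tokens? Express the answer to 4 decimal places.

The likelihood of the observed sequence under each hypothesis: P(data | r = 2) = (8/10)(2/9)(1/8)(0/7) = 0; P(data | r = 3) = (7/10)(3/9)(2/8)(1/7) = 1/120; P(data | r = 4) = (6/10)(4/9)(3/8)(2/7) = 1/35; P(data | r = 5) = (5/10)(5/9)(4/8)(3/7) = 5/84; P(data | r = 6) = (4/10)(6/9)(5/8)(4/7) = 2/21; P(data | r = 9) = (1/10)(9/9)(8/8)(7/7) = 1/10.
Multiplying each by its prior: 1/6 · 0 = 0, 1/6 · 1/120 = 1/720, 1/6 · 1/35 = 1/210, 1/6 · 5/84 = 5/504, 1/6 · 2/21 = 1/63, 1/6 · 1/10 = 1/60; with total 7/144.
Hence P(r = 3 | data) = (1/720) / (7/144) = 1/35.

0.0286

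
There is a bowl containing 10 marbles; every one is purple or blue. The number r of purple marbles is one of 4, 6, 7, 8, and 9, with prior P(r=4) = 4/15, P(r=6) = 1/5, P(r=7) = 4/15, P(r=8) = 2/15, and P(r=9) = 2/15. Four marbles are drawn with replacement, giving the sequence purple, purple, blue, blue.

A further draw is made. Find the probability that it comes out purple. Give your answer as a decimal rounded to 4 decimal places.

For each hypothesis, P(data | H) works out to: P(data | r = 4) = (4/10)(4/10)(6/10)(6/10) = 0.0576; P(data | r = 6) = (6/10)(6/10)(4/10)(4/10) = 0.0576; P(data | r = 7) = (7/10)(7/10)(3/10)(3/10) = 0.0441; P(data | r = 8) = (8/10)(8/10)(2/10)(2/10) = 0.0256; P(data | r = 9) = (9/10)(9/10)(1/10)(1/10) = 0.0081.
Weighting by the prior gives 4/15 · 0.0576 = 0.01536, 1/5 · 0.0576 = 0.01152, 4/15 · 0.0441 = 0.01176, 2/15 · 0.0256 = 0.0034133, 2/15 · 0.0081 = 0.00108; these sum to 0.043133.
The posterior is then P(r = 4 | data) = 0.35611, P(r = 6 | data) = 0.26708, P(r = 7 | data) = 0.27264, P(r = 8 | data) = 0.079134, P(r = 9 | data) = 0.025039.
The predictive probability is P(purple next | data) = (2/5)(0.35611) + (3/5)(0.26708) + (7/10)(0.27264) + (4/5)(0.079134) + (9/10)(0.025039) = 0.57938.

0.5794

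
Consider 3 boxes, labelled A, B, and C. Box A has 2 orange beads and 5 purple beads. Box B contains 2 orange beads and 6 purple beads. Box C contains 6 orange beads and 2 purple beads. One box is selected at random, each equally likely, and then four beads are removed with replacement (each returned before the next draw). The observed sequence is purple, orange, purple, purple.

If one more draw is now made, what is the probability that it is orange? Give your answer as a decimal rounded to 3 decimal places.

The likelihood of the observed sequence under each hypothesis: P(data | box A) = (5/7)(2/7)(5/7)(5/7) = 0.10412; P(data | box B) = (6/8)(2/8)(6/8)(6/8) = 0.10547; P(data | box C) = (2/8)(6/8)(2/8)(2/8) = 0.011719.
Weighting by the prior gives 1/3 · 0.10412 = 0.034708, 1/3 · 0.10547 = 0.035156, 1/3 · 0.011719 = 0.0039062; summing to 0.07377.
Dividing through by the total gives posterior P(box A | data) = 0.47048, P(box B | data) = 0.47656, P(box C | data) = 0.052952.
So P(orange next | data) = Σ P(orange next | H) P(H | data) = (2/7)(0.47048) + (1/4)(0.47656) + (3/4)(0.052952) = 0.29328.

0.293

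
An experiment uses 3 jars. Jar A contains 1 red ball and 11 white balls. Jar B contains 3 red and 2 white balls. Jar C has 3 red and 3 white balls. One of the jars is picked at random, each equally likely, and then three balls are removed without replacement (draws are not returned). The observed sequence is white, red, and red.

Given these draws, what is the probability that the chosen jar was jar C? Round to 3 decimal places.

0.429

Compute the likelihood of the observed sequence for each case: P(data | jar A) = (11/12)(1/11)(0/10) = 0; P(data | jar B) = (2/5)(3/4)(2/3) = 1/5; P(data | jar C) = (3/6)(3/5)(2/4) = 3/20.
The prior-weighted likelihoods are 1/3 · 0 = 0, 1/3 · 1/5 = 1/15, 1/3 · 3/20 = 1/20; summing to 7/60.
Therefore the posterior P(jar C | data) = (1/20) / (7/60) = 3/7.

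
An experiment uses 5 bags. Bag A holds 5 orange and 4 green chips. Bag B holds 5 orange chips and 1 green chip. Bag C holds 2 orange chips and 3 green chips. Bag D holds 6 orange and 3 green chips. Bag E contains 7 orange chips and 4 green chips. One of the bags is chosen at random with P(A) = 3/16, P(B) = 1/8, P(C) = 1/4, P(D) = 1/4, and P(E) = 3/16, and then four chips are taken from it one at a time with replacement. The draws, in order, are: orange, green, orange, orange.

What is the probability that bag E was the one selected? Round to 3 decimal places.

0.225

Under each hypothesis, the probability of the observed sequence is: P(data | bag A) = (5/9)(4/9)(5/9)(5/9) = 0.076208; P(data | bag B) = (5/6)(1/6)(5/6)(5/6) = 0.096451; P(data | bag C) = (2/5)(3/5)(2/5)(2/5) = 0.0384; P(data | bag D) = (6/9)(3/9)(6/9)(6/9) = 0.098765; P(data | bag E) = (7/11)(4/11)(7/11)(7/11) = 0.093709.
Weighting by the prior gives 3/16 · 0.076208 = 0.014289, 1/8 · 0.096451 = 0.012056, 1/4 · 0.0384 = 0.0096, 1/4 · 0.098765 = 0.024691, 3/16 · 0.093709 = 0.017571; with total 0.078207.
Therefore the posterior P(bag E | data) = (0.017571) / (0.078207) = 0.22467.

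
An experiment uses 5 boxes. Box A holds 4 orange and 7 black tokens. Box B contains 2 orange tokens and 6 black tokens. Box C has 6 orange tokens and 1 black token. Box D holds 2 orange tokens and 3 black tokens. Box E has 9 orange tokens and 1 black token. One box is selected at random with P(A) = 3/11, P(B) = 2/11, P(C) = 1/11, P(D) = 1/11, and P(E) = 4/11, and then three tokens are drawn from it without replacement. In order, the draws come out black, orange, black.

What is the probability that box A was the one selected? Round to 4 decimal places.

0.4775

Under each hypothesis, the probability of the observed sequence is: P(data | box A) = (7/11)(4/10)(6/9) = 0.1697; P(data | box B) = (6/8)(2/7)(5/6) = 0.17857; P(data | box C) = (1/7)(6/6)(0/5) = 0; P(data | box D) = (3/5)(2/4)(2/3) = 0.2; P(data | box E) = (1/10)(9/9)(0/8) = 0.
The prior-weighted likelihoods are 3/11 · 0.1697 = 0.046281, 2/11 · 0.17857 = 0.032468, 1/11 · 0 = 0, 1/11 · 0.2 = 0.018182, 4/11 · 0 = 0; with total 0.09693.
By Bayes' rule, P(box A | data) = (0.046281) / (0.09693) = 0.47747.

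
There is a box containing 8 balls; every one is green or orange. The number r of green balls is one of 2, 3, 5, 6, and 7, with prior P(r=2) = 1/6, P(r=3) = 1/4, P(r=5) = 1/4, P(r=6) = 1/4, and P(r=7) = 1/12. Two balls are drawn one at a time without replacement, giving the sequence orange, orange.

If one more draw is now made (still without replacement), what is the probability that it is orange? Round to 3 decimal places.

Under each hypothesis, the probability of the observed sequence is: P(data | r = 2) = (6/8)(5/7) = 15/28; P(data | r = 3) = (5/8)(4/7) = 5/14; P(data | r = 5) = (3/8)(2/7) = 3/28; P(data | r = 6) = (2/8)(1/7) = 1/28; P(data | r = 7) = (1/8)(0/7) = 0.
Weighting by the prior gives 1/6 · 15/28 = 5/56, 1/4 · 5/14 = 5/56, 1/4 · 3/28 = 3/112, 1/4 · 1/28 = 1/112, 1/12 · 0 = 0; summing to 3/14.
Dividing through by the total gives posterior P(r = 2 | data) = 5/12, P(r = 3 | data) = 5/12, P(r = 5 | data) = 1/8, P(r = 6 | data) = 1/24, P(r = 7 | data) = 0.
The predictive probability is P(orange next | data) = (2/3)(5/12) + (1/2)(5/12) + (1/6)(1/8) + (0)(1/24) = 73/144.

0.507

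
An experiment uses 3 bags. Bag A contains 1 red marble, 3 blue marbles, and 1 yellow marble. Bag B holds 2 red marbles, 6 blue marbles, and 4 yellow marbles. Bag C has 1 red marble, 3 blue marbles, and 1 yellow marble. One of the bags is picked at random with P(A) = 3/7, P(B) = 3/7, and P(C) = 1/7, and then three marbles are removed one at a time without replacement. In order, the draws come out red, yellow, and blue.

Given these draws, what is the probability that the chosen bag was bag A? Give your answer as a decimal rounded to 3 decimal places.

Under each hypothesis, the probability of the observed sequence is: P(data | bag A) = (1/5)(1/4)(3/3) = 1/20; P(data | bag B) = (2/12)(4/11)(6/10) = 2/55; P(data | bag C) = (1/5)(1/4)(3/3) = 1/20.
Multiplying each by its prior: 3/7 · 1/20 = 3/140, 3/7 · 2/55 = 6/385, 1/7 · 1/20 = 1/140; summing to 17/385.
Hence P(bag A | data) = (3/140) / (17/385) = 33/68.

0.485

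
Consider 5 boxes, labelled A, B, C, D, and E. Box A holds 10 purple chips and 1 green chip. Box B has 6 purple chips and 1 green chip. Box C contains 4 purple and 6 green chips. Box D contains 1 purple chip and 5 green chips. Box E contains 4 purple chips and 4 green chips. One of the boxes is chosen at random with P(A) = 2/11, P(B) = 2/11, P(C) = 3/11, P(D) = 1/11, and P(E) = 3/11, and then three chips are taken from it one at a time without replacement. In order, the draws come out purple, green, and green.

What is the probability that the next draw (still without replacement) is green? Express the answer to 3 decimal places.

Compute the likelihood of the observed sequence for each case: P(data | box A) = (10/11)(1/10)(0/9) = 0; P(data | box B) = (6/7)(1/6)(0/5) = 0; P(data | box C) = (4/10)(6/9)(5/8) = 1/6; P(data | box D) = (1/6)(5/5)(4/4) = 1/6; P(data | box E) = (4/8)(4/7)(3/6) = 1/7.
The prior-weighted likelihoods are 2/11 · 0 = 0, 2/11 · 0 = 0, 3/11 · 1/6 = 1/22, 1/11 · 1/6 = 1/66, 3/11 · 1/7 = 3/77; summing to 23/231.
Normalising, the posterior is P(box A | data) = 0, P(box B | data) = 0, P(box C | data) = 21/46, P(box D | data) = 7/46, P(box E | data) = 9/23.
So P(green next | data) = Σ P(green next | H) P(H | data) = (4/7)(21/46) + (1)(7/46) + (2/5)(9/23) = 131/230.

0.570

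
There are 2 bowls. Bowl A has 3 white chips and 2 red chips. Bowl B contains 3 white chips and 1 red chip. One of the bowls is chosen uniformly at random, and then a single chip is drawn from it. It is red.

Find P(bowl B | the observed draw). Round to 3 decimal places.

The likelihood of this draw under each hypothesis: P(data | bowl A) = (2/5) = 2/5; P(data | bowl B) = (1/4) = 1/4.
Multiplying each by its prior: 1/2 · 2/5 = 1/5, 1/2 · 1/4 = 1/8; with total 13/40.
By Bayes' rule, P(bowl B | data) = (1/8) / (13/40) = 5/13.

0.385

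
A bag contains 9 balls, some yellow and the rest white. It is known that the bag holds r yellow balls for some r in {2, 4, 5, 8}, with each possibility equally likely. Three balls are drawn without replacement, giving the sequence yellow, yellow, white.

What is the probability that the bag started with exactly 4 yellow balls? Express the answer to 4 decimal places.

0.2857

Compute the likelihood of the observed sequence for each case: P(data | r = 2) = (2/9)(1/8)(7/7) = 1/36; P(data | r = 4) = (4/9)(3/8)(5/7) = 5/42; P(data | r = 5) = (5/9)(4/8)(4/7) = 10/63; P(data | r = 8) = (8/9)(7/8)(1/7) = 1/9.
Weighting by the prior gives 1/4 · 1/36 = 1/144, 1/4 · 5/42 = 5/168, 1/4 · 10/63 = 5/126, 1/4 · 1/9 = 1/36; summing to 5/48.
Hence P(r = 4 | data) = (5/168) / (5/48) = 2/7.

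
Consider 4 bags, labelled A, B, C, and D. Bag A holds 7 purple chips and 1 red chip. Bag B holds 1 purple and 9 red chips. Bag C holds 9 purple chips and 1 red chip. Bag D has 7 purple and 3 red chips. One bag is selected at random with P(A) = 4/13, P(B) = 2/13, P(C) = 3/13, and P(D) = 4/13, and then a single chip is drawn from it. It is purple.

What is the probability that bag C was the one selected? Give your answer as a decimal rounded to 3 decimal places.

0.293

Under each hypothesis, the probability of this draw is: P(data | bag A) = (7/8) = 7/8; P(data | bag B) = (1/10) = 1/10; P(data | bag C) = (9/10) = 9/10; P(data | bag D) = (7/10) = 7/10.
Multiplying each by its prior: 4/13 · 7/8 = 7/26, 2/13 · 1/10 = 1/65, 3/13 · 9/10 = 27/130, 4/13 · 7/10 = 14/65; with total 46/65.
Hence P(bag C | data) = (27/130) / (46/65) = 27/92.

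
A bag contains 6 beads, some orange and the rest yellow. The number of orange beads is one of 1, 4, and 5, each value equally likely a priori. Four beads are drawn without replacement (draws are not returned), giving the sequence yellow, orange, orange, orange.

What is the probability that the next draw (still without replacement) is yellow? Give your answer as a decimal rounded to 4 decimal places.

0.2222

Compute the likelihood of the observed sequence for each case: P(data | r = 1) = (5/6)(1/5)(0/4) = 0; P(data | r = 4) = (2/6)(4/5)(3/4)(2/3) = 2/15; P(data | r = 5) = (1/6)(5/5)(4/4)(3/3) = 1/6.
Multiplying each by its prior: 1/3 · 0 = 0, 1/3 · 2/15 = 2/45, 1/3 · 1/6 = 1/18; with total 1/10.
Dividing through by the total gives posterior P(r = 1 | data) = 0, P(r = 4 | data) = 4/9, P(r = 5 | data) = 5/9.
The predictive probability is P(yellow next | data) = (1/2)(4/9) + (0)(5/9) = 2/9.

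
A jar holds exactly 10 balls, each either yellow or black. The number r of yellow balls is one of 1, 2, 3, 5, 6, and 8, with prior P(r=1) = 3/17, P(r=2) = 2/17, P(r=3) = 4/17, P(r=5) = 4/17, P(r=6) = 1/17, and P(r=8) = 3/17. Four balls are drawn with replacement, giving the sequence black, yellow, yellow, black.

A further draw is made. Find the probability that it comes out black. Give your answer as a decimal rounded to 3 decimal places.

Under each hypothesis, the probability of the observed sequence is: P(data | r = 1) = (9/10)(1/10)(1/10)(9/10) = 0.0081; P(data | r = 2) = (8/10)(2/10)(2/10)(8/10) = 0.0256; P(data | r = 3) = (7/10)(3/10)(3/10)(7/10) = 0.0441; P(data | r = 5) = (5/10)(5/10)(5/10)(5/10) = 0.0625; P(data | r = 6) = (4/10)(6/10)(6/10)(4/10) = 0.0576; P(data | r = 8) = (2/10)(8/10)(8/10)(2/10) = 0.0256.
The prior-weighted likelihoods are 3/17 · 0.0081 = 0.0014294, 2/17 · 0.0256 = 0.0030118, 4/17 · 0.0441 = 0.010376, 4/17 · 0.0625 = 0.014706, 1/17 · 0.0576 = 0.0033882, 3/17 · 0.0256 = 0.0045176; these sum to 0.037429.
The posterior is then P(r = 1 | data) = 0.03819, P(r = 2 | data) = 0.080465, P(r = 3 | data) = 0.27723, P(r = 5 | data) = 0.3929, P(r = 6 | data) = 0.090523, P(r = 8 | data) = 0.1207.
Averaging over the posterior, P(black next | data) = (9/10)(0.03819) + (4/5)(0.080465) + (7/10)(0.27723) + (1/2)(0.3929) + (2/5)(0.090523) + (1/5)(0.1207) = 0.5496.

0.550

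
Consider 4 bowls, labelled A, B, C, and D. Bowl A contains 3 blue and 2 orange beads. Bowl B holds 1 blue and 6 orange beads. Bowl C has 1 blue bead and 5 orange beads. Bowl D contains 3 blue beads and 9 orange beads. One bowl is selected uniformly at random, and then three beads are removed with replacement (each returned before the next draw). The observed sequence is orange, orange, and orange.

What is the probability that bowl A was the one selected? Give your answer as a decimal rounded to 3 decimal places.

Compute the likelihood of the observed sequence for each case: P(data | bowl A) = (2/5)(2/5)(2/5) = 0.064; P(data | bowl B) = (6/7)(6/7)(6/7) = 0.62974; P(data | bowl C) = (5/6)(5/6)(5/6) = 0.5787; P(data | bowl D) = (9/12)(9/12)(9/12) = 0.42188.
Weighting by the prior gives 1/4 · 0.064 = 0.016, 1/4 · 0.62974 = 0.15743, 1/4 · 0.5787 = 0.14468, 1/4 · 0.42188 = 0.10547; with total 0.42358.
By Bayes' rule, P(bowl A | data) = (0.016) / (0.42358) = 0.037773.

0.038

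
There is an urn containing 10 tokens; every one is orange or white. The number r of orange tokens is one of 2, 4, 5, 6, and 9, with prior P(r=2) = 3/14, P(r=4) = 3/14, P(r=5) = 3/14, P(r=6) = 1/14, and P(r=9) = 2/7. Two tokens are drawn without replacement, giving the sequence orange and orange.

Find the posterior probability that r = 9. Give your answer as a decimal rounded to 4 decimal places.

Compute the likelihood of the observed sequence for each case: P(data | r = 2) = (2/10)(1/9) = 1/45; P(data | r = 4) = (4/10)(3/9) = 2/15; P(data | r = 5) = (5/10)(4/9) = 2/9; P(data | r = 6) = (6/10)(5/9) = 1/3; P(data | r = 9) = (9/10)(8/9) = 4/5.
Weighting by the prior gives 3/14 · 1/45 = 1/210, 3/14 · 2/15 = 1/35, 3/14 · 2/9 = 1/21, 1/14 · 1/3 = 1/42, 2/7 · 4/5 = 8/35; with total 1/3.
Therefore the posterior P(r = 9 | data) = (8/35) / (1/3) = 24/35.

0.6857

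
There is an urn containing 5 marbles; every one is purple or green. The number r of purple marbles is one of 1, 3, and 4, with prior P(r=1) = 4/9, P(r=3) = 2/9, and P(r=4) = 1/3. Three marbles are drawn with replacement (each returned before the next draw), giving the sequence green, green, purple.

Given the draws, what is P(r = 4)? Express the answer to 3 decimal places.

Under each hypothesis, the probability of the observed sequence is: P(data | r = 1) = (4/5)(4/5)(1/5) = 0.128; P(data | r = 3) = (2/5)(2/5)(3/5) = 0.096; P(data | r = 4) = (1/5)(1/5)(4/5) = 0.032.
Weighting by the prior gives 4/9 · 0.128 = 0.056889, 2/9 · 0.096 = 0.021333, 1/3 · 0.032 = 0.010667; with total 0.088889.
Therefore the posterior P(r = 4 | data) = (0.010667) / (0.088889) = 0.12.

0.120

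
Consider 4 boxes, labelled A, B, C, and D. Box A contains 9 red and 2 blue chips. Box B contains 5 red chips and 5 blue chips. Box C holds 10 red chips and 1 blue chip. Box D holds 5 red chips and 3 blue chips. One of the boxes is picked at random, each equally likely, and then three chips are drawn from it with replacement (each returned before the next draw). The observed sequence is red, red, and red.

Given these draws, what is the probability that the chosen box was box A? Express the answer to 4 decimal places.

0.3283

Compute the likelihood of the observed sequence for each case: P(data | box A) = (9/11)(9/11)(9/11) = 0.54771; P(data | box B) = (5/10)(5/10)(5/10) = 0.125; P(data | box C) = (10/11)(10/11)(10/11) = 0.75131; P(data | box D) = (5/8)(5/8)(5/8) = 0.24414.
The prior-weighted likelihoods are 1/4 · 0.54771 = 0.13693, 1/4 · 0.125 = 0.03125, 1/4 · 0.75131 = 0.18783, 1/4 · 0.24414 = 0.061035; with total 0.41704.
Therefore the posterior P(box A | data) = (0.13693) / (0.41704) = 0.32833.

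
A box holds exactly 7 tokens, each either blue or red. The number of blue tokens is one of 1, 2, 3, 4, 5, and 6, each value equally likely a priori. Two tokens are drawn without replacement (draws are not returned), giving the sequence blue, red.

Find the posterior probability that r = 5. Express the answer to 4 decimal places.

The likelihood of the observed sequence under each hypothesis: P(data | r = 1) = (1/7)(6/6) = 1/7; P(data | r = 2) = (2/7)(5/6) = 5/21; P(data | r = 3) = (3/7)(4/6) = 2/7; P(data | r = 4) = (4/7)(3/6) = 2/7; P(data | r = 5) = (5/7)(2/6) = 5/21; P(data | r = 6) = (6/7)(1/6) = 1/7.
Multiplying each by its prior: 1/6 · 1/7 = 1/42, 1/6 · 5/21 = 5/126, 1/6 · 2/7 = 1/21, 1/6 · 2/7 = 1/21, 1/6 · 5/21 = 5/126, 1/6 · 1/7 = 1/42; these sum to 2/9.
Therefore the posterior P(r = 5 | data) = (5/126) / (2/9) = 5/28.

0.1786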